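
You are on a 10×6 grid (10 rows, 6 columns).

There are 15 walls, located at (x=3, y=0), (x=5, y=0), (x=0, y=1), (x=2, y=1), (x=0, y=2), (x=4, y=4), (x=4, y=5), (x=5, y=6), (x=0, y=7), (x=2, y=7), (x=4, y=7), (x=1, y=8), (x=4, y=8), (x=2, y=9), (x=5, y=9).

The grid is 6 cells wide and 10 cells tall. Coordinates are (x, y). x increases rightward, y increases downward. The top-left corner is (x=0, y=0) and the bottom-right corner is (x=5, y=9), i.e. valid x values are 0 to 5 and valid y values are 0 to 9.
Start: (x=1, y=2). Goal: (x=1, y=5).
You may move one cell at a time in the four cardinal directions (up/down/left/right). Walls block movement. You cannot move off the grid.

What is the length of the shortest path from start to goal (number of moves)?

BFS from (x=1, y=2) until reaching (x=1, y=5):
  Distance 0: (x=1, y=2)
  Distance 1: (x=1, y=1), (x=2, y=2), (x=1, y=3)
  Distance 2: (x=1, y=0), (x=3, y=2), (x=0, y=3), (x=2, y=3), (x=1, y=4)
  Distance 3: (x=0, y=0), (x=2, y=0), (x=3, y=1), (x=4, y=2), (x=3, y=3), (x=0, y=4), (x=2, y=4), (x=1, y=5)  <- goal reached here
One shortest path (3 moves): (x=1, y=2) -> (x=1, y=3) -> (x=1, y=4) -> (x=1, y=5)

Answer: Shortest path length: 3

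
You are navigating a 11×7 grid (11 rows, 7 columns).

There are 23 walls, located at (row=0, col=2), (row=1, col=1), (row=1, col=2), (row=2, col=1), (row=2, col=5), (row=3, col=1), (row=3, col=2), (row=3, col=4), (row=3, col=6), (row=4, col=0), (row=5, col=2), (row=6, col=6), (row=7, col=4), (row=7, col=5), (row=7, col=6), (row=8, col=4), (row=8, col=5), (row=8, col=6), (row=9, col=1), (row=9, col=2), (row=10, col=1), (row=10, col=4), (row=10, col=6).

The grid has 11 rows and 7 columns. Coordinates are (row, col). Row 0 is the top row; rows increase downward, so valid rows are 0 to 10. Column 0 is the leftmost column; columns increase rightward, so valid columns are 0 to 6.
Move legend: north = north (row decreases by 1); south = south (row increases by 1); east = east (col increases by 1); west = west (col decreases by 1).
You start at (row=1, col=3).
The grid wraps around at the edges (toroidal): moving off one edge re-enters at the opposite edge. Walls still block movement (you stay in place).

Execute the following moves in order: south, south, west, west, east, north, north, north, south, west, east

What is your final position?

Start: (row=1, col=3)
  south (south): (row=1, col=3) -> (row=2, col=3)
  south (south): (row=2, col=3) -> (row=3, col=3)
  west (west): blocked, stay at (row=3, col=3)
  west (west): blocked, stay at (row=3, col=3)
  east (east): blocked, stay at (row=3, col=3)
  north (north): (row=3, col=3) -> (row=2, col=3)
  north (north): (row=2, col=3) -> (row=1, col=3)
  north (north): (row=1, col=3) -> (row=0, col=3)
  south (south): (row=0, col=3) -> (row=1, col=3)
  west (west): blocked, stay at (row=1, col=3)
  east (east): (row=1, col=3) -> (row=1, col=4)
Final: (row=1, col=4)

Answer: Final position: (row=1, col=4)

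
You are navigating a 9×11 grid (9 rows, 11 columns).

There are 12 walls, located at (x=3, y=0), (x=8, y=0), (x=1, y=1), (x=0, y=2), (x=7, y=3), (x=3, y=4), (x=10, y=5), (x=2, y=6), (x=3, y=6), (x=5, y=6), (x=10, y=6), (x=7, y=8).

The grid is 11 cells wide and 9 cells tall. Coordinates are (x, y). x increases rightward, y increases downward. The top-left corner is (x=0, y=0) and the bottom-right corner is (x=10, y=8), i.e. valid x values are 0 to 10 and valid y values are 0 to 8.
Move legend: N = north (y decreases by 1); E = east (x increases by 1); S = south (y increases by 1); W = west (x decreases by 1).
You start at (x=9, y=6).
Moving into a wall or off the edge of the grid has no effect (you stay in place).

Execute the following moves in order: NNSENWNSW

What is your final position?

Start: (x=9, y=6)
  N (north): (x=9, y=6) -> (x=9, y=5)
  N (north): (x=9, y=5) -> (x=9, y=4)
  S (south): (x=9, y=4) -> (x=9, y=5)
  E (east): blocked, stay at (x=9, y=5)
  N (north): (x=9, y=5) -> (x=9, y=4)
  W (west): (x=9, y=4) -> (x=8, y=4)
  N (north): (x=8, y=4) -> (x=8, y=3)
  S (south): (x=8, y=3) -> (x=8, y=4)
  W (west): (x=8, y=4) -> (x=7, y=4)
Final: (x=7, y=4)

Answer: Final position: (x=7, y=4)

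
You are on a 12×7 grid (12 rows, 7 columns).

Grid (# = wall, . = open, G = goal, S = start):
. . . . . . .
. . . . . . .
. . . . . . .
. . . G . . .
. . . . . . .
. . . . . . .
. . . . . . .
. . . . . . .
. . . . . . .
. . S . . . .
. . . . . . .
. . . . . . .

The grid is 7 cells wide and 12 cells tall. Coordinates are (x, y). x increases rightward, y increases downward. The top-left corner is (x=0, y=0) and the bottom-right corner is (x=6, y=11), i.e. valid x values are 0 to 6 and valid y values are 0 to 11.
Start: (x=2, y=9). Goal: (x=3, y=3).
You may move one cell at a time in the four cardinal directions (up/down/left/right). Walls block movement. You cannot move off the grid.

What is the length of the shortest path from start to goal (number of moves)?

BFS from (x=2, y=9) until reaching (x=3, y=3):
  Distance 0: (x=2, y=9)
  Distance 1: (x=2, y=8), (x=1, y=9), (x=3, y=9), (x=2, y=10)
  Distance 2: (x=2, y=7), (x=1, y=8), (x=3, y=8), (x=0, y=9), (x=4, y=9), (x=1, y=10), (x=3, y=10), (x=2, y=11)
  Distance 3: (x=2, y=6), (x=1, y=7), (x=3, y=7), (x=0, y=8), (x=4, y=8), (x=5, y=9), (x=0, y=10), (x=4, y=10), (x=1, y=11), (x=3, y=11)
  Distance 4: (x=2, y=5), (x=1, y=6), (x=3, y=6), (x=0, y=7), (x=4, y=7), (x=5, y=8), (x=6, y=9), (x=5, y=10), (x=0, y=11), (x=4, y=11)
  Distance 5: (x=2, y=4), (x=1, y=5), (x=3, y=5), (x=0, y=6), (x=4, y=6), (x=5, y=7), (x=6, y=8), (x=6, y=10), (x=5, y=11)
  Distance 6: (x=2, y=3), (x=1, y=4), (x=3, y=4), (x=0, y=5), (x=4, y=5), (x=5, y=6), (x=6, y=7), (x=6, y=11)
  Distance 7: (x=2, y=2), (x=1, y=3), (x=3, y=3), (x=0, y=4), (x=4, y=4), (x=5, y=5), (x=6, y=6)  <- goal reached here
One shortest path (7 moves): (x=2, y=9) -> (x=3, y=9) -> (x=3, y=8) -> (x=3, y=7) -> (x=3, y=6) -> (x=3, y=5) -> (x=3, y=4) -> (x=3, y=3)

Answer: Shortest path length: 7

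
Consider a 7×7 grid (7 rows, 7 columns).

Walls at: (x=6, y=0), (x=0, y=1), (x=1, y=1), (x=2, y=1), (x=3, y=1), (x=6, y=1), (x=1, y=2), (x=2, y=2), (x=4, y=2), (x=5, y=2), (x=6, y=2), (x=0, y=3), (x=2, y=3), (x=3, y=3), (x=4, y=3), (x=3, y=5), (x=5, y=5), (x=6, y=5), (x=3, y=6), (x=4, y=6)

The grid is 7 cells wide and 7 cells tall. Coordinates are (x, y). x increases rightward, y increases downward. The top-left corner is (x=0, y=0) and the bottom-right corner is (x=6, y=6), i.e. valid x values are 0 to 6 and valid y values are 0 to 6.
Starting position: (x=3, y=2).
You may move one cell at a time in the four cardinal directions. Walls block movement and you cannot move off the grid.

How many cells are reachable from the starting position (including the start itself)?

BFS flood-fill from (x=3, y=2):
  Distance 0: (x=3, y=2)
Total reachable: 1 (grid has 29 open cells total)

Answer: Reachable cells: 1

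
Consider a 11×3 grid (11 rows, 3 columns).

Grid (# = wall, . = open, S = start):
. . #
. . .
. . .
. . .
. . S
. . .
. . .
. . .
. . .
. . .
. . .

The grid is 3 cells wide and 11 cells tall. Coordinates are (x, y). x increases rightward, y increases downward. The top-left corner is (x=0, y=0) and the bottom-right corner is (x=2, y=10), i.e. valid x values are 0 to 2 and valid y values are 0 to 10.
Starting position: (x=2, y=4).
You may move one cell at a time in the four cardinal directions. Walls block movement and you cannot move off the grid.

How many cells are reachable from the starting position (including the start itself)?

BFS flood-fill from (x=2, y=4):
  Distance 0: (x=2, y=4)
  Distance 1: (x=2, y=3), (x=1, y=4), (x=2, y=5)
  Distance 2: (x=2, y=2), (x=1, y=3), (x=0, y=4), (x=1, y=5), (x=2, y=6)
  Distance 3: (x=2, y=1), (x=1, y=2), (x=0, y=3), (x=0, y=5), (x=1, y=6), (x=2, y=7)
  Distance 4: (x=1, y=1), (x=0, y=2), (x=0, y=6), (x=1, y=7), (x=2, y=8)
  Distance 5: (x=1, y=0), (x=0, y=1), (x=0, y=7), (x=1, y=8), (x=2, y=9)
  Distance 6: (x=0, y=0), (x=0, y=8), (x=1, y=9), (x=2, y=10)
  Distance 7: (x=0, y=9), (x=1, y=10)
  Distance 8: (x=0, y=10)
Total reachable: 32 (grid has 32 open cells total)

Answer: Reachable cells: 32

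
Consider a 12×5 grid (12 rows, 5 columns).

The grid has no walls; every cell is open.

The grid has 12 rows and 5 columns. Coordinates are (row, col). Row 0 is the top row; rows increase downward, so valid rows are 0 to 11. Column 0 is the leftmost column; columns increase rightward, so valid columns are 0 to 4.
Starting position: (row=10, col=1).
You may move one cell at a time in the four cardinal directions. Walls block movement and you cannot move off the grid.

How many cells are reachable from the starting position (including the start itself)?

BFS flood-fill from (row=10, col=1):
  Distance 0: (row=10, col=1)
  Distance 1: (row=9, col=1), (row=10, col=0), (row=10, col=2), (row=11, col=1)
  Distance 2: (row=8, col=1), (row=9, col=0), (row=9, col=2), (row=10, col=3), (row=11, col=0), (row=11, col=2)
  Distance 3: (row=7, col=1), (row=8, col=0), (row=8, col=2), (row=9, col=3), (row=10, col=4), (row=11, col=3)
  Distance 4: (row=6, col=1), (row=7, col=0), (row=7, col=2), (row=8, col=3), (row=9, col=4), (row=11, col=4)
  Distance 5: (row=5, col=1), (row=6, col=0), (row=6, col=2), (row=7, col=3), (row=8, col=4)
  Distance 6: (row=4, col=1), (row=5, col=0), (row=5, col=2), (row=6, col=3), (row=7, col=4)
  Distance 7: (row=3, col=1), (row=4, col=0), (row=4, col=2), (row=5, col=3), (row=6, col=4)
  Distance 8: (row=2, col=1), (row=3, col=0), (row=3, col=2), (row=4, col=3), (row=5, col=4)
  Distance 9: (row=1, col=1), (row=2, col=0), (row=2, col=2), (row=3, col=3), (row=4, col=4)
  Distance 10: (row=0, col=1), (row=1, col=0), (row=1, col=2), (row=2, col=3), (row=3, col=4)
  Distance 11: (row=0, col=0), (row=0, col=2), (row=1, col=3), (row=2, col=4)
  Distance 12: (row=0, col=3), (row=1, col=4)
  Distance 13: (row=0, col=4)
Total reachable: 60 (grid has 60 open cells total)

Answer: Reachable cells: 60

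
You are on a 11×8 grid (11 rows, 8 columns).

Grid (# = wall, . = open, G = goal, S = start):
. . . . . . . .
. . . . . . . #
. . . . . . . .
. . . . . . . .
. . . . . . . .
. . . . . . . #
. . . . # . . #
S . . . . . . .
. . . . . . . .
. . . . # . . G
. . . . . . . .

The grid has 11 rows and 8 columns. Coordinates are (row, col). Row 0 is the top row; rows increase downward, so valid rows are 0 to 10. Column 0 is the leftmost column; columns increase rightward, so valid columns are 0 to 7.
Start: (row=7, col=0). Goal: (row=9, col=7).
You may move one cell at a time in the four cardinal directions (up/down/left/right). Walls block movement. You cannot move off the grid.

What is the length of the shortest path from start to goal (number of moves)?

BFS from (row=7, col=0) until reaching (row=9, col=7):
  Distance 0: (row=7, col=0)
  Distance 1: (row=6, col=0), (row=7, col=1), (row=8, col=0)
  Distance 2: (row=5, col=0), (row=6, col=1), (row=7, col=2), (row=8, col=1), (row=9, col=0)
  Distance 3: (row=4, col=0), (row=5, col=1), (row=6, col=2), (row=7, col=3), (row=8, col=2), (row=9, col=1), (row=10, col=0)
  Distance 4: (row=3, col=0), (row=4, col=1), (row=5, col=2), (row=6, col=3), (row=7, col=4), (row=8, col=3), (row=9, col=2), (row=10, col=1)
  Distance 5: (row=2, col=0), (row=3, col=1), (row=4, col=2), (row=5, col=3), (row=7, col=5), (row=8, col=4), (row=9, col=3), (row=10, col=2)
  Distance 6: (row=1, col=0), (row=2, col=1), (row=3, col=2), (row=4, col=3), (row=5, col=4), (row=6, col=5), (row=7, col=6), (row=8, col=5), (row=10, col=3)
  Distance 7: (row=0, col=0), (row=1, col=1), (row=2, col=2), (row=3, col=3), (row=4, col=4), (row=5, col=5), (row=6, col=6), (row=7, col=7), (row=8, col=6), (row=9, col=5), (row=10, col=4)
  Distance 8: (row=0, col=1), (row=1, col=2), (row=2, col=3), (row=3, col=4), (row=4, col=5), (row=5, col=6), (row=8, col=7), (row=9, col=6), (row=10, col=5)
  Distance 9: (row=0, col=2), (row=1, col=3), (row=2, col=4), (row=3, col=5), (row=4, col=6), (row=9, col=7), (row=10, col=6)  <- goal reached here
One shortest path (9 moves): (row=7, col=0) -> (row=7, col=1) -> (row=7, col=2) -> (row=7, col=3) -> (row=7, col=4) -> (row=7, col=5) -> (row=7, col=6) -> (row=7, col=7) -> (row=8, col=7) -> (row=9, col=7)

Answer: Shortest path length: 9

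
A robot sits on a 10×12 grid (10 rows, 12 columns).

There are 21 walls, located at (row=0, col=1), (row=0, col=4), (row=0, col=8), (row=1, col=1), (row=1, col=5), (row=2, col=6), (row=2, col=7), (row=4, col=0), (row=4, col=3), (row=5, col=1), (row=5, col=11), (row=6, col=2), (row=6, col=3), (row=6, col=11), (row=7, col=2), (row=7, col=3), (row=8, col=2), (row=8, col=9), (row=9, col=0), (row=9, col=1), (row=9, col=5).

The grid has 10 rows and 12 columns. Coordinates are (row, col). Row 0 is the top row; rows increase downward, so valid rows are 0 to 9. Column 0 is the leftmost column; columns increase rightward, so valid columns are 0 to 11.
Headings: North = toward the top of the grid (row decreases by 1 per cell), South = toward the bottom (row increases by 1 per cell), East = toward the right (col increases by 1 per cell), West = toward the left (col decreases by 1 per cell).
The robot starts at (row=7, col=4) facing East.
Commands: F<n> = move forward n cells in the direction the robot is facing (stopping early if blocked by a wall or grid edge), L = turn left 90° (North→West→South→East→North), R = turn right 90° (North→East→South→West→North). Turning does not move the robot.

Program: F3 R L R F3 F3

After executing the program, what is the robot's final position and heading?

Answer: Final position: (row=9, col=7), facing South

Derivation:
Start: (row=7, col=4), facing East
  F3: move forward 3, now at (row=7, col=7)
  R: turn right, now facing South
  L: turn left, now facing East
  R: turn right, now facing South
  F3: move forward 2/3 (blocked), now at (row=9, col=7)
  F3: move forward 0/3 (blocked), now at (row=9, col=7)
Final: (row=9, col=7), facing South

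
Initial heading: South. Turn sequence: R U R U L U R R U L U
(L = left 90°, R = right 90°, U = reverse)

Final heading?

Start: South
  R (right (90° clockwise)) -> West
  U (U-turn (180°)) -> East
  R (right (90° clockwise)) -> South
  U (U-turn (180°)) -> North
  L (left (90° counter-clockwise)) -> West
  U (U-turn (180°)) -> East
  R (right (90° clockwise)) -> South
  R (right (90° clockwise)) -> West
  U (U-turn (180°)) -> East
  L (left (90° counter-clockwise)) -> North
  U (U-turn (180°)) -> South
Final: South

Answer: Final heading: South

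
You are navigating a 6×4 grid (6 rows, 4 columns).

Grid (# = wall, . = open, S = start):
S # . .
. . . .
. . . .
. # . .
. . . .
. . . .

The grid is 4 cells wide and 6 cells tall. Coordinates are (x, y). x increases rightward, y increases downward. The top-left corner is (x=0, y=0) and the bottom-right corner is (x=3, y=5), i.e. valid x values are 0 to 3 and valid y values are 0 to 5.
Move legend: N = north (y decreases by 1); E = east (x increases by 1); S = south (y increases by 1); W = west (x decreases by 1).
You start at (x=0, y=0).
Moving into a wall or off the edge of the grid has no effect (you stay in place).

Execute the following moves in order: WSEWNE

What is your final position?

Answer: Final position: (x=0, y=0)

Derivation:
Start: (x=0, y=0)
  W (west): blocked, stay at (x=0, y=0)
  S (south): (x=0, y=0) -> (x=0, y=1)
  E (east): (x=0, y=1) -> (x=1, y=1)
  W (west): (x=1, y=1) -> (x=0, y=1)
  N (north): (x=0, y=1) -> (x=0, y=0)
  E (east): blocked, stay at (x=0, y=0)
Final: (x=0, y=0)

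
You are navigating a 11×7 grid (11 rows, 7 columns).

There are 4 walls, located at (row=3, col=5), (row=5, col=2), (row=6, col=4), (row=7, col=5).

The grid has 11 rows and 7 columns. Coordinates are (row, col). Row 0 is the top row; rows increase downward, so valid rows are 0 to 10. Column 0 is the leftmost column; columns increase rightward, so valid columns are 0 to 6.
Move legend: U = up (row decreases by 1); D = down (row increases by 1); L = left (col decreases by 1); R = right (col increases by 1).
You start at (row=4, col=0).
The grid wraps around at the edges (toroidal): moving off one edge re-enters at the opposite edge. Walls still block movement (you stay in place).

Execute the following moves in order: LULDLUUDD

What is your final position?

Start: (row=4, col=0)
  L (left): (row=4, col=0) -> (row=4, col=6)
  U (up): (row=4, col=6) -> (row=3, col=6)
  L (left): blocked, stay at (row=3, col=6)
  D (down): (row=3, col=6) -> (row=4, col=6)
  L (left): (row=4, col=6) -> (row=4, col=5)
  U (up): blocked, stay at (row=4, col=5)
  U (up): blocked, stay at (row=4, col=5)
  D (down): (row=4, col=5) -> (row=5, col=5)
  D (down): (row=5, col=5) -> (row=6, col=5)
Final: (row=6, col=5)

Answer: Final position: (row=6, col=5)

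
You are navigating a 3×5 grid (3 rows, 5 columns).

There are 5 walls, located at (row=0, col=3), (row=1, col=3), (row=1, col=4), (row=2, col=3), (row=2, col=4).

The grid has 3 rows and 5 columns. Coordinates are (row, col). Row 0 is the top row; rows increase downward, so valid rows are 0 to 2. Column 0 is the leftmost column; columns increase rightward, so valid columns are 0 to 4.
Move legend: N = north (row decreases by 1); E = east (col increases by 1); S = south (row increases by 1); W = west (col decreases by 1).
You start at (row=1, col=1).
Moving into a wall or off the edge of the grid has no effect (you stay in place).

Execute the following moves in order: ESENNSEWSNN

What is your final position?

Start: (row=1, col=1)
  E (east): (row=1, col=1) -> (row=1, col=2)
  S (south): (row=1, col=2) -> (row=2, col=2)
  E (east): blocked, stay at (row=2, col=2)
  N (north): (row=2, col=2) -> (row=1, col=2)
  N (north): (row=1, col=2) -> (row=0, col=2)
  S (south): (row=0, col=2) -> (row=1, col=2)
  E (east): blocked, stay at (row=1, col=2)
  W (west): (row=1, col=2) -> (row=1, col=1)
  S (south): (row=1, col=1) -> (row=2, col=1)
  N (north): (row=2, col=1) -> (row=1, col=1)
  N (north): (row=1, col=1) -> (row=0, col=1)
Final: (row=0, col=1)

Answer: Final position: (row=0, col=1)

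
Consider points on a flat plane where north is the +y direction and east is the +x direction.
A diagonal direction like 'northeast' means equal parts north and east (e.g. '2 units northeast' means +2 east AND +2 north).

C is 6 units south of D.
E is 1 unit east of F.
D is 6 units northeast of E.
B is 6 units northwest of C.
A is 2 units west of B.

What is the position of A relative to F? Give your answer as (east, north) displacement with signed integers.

Answer: A is at (east=-1, north=6) relative to F.

Derivation:
Place F at the origin (east=0, north=0).
  E is 1 unit east of F: delta (east=+1, north=+0); E at (east=1, north=0).
  D is 6 units northeast of E: delta (east=+6, north=+6); D at (east=7, north=6).
  C is 6 units south of D: delta (east=+0, north=-6); C at (east=7, north=0).
  B is 6 units northwest of C: delta (east=-6, north=+6); B at (east=1, north=6).
  A is 2 units west of B: delta (east=-2, north=+0); A at (east=-1, north=6).
Therefore A relative to F: (east=-1, north=6).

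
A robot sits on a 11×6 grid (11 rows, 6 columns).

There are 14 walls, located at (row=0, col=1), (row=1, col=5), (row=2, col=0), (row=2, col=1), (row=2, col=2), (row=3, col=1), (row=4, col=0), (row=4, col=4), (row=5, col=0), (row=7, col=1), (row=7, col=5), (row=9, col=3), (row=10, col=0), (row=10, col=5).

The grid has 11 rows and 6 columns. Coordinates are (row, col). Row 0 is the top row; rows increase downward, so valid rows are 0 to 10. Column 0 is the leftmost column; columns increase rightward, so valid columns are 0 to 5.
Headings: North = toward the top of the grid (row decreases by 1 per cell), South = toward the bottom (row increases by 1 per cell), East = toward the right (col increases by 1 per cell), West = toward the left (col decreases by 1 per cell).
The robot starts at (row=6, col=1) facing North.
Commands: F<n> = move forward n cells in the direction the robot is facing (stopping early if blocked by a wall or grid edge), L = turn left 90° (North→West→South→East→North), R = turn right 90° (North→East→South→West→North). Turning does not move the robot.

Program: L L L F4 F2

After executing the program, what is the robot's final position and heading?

Start: (row=6, col=1), facing North
  L: turn left, now facing West
  L: turn left, now facing South
  L: turn left, now facing East
  F4: move forward 4, now at (row=6, col=5)
  F2: move forward 0/2 (blocked), now at (row=6, col=5)
Final: (row=6, col=5), facing East

Answer: Final position: (row=6, col=5), facing East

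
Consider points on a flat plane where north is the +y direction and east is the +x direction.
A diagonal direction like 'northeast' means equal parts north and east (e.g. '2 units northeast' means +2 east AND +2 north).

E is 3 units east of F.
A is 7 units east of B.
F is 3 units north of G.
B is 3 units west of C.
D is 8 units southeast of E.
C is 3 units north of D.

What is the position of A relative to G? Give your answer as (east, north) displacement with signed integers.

Answer: A is at (east=15, north=-2) relative to G.

Derivation:
Place G at the origin (east=0, north=0).
  F is 3 units north of G: delta (east=+0, north=+3); F at (east=0, north=3).
  E is 3 units east of F: delta (east=+3, north=+0); E at (east=3, north=3).
  D is 8 units southeast of E: delta (east=+8, north=-8); D at (east=11, north=-5).
  C is 3 units north of D: delta (east=+0, north=+3); C at (east=11, north=-2).
  B is 3 units west of C: delta (east=-3, north=+0); B at (east=8, north=-2).
  A is 7 units east of B: delta (east=+7, north=+0); A at (east=15, north=-2).
Therefore A relative to G: (east=15, north=-2).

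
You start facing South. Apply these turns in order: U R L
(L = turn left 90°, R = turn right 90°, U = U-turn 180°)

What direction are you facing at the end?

Start: South
  U (U-turn (180°)) -> North
  R (right (90° clockwise)) -> East
  L (left (90° counter-clockwise)) -> North
Final: North

Answer: Final heading: North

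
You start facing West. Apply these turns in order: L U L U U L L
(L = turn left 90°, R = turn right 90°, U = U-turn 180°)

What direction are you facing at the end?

Start: West
  L (left (90° counter-clockwise)) -> South
  U (U-turn (180°)) -> North
  L (left (90° counter-clockwise)) -> West
  U (U-turn (180°)) -> East
  U (U-turn (180°)) -> West
  L (left (90° counter-clockwise)) -> South
  L (left (90° counter-clockwise)) -> East
Final: East

Answer: Final heading: East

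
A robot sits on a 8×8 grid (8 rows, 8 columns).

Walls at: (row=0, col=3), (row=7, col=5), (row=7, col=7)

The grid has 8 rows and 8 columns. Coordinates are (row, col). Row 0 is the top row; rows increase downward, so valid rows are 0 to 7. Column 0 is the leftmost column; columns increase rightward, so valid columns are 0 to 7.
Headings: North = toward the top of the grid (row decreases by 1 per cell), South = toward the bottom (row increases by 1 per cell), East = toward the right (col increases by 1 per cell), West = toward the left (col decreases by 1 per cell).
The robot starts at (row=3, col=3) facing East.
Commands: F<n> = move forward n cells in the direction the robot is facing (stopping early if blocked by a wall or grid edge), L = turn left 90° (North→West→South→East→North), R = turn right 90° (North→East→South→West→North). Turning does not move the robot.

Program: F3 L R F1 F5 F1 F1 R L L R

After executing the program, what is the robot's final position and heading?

Start: (row=3, col=3), facing East
  F3: move forward 3, now at (row=3, col=6)
  L: turn left, now facing North
  R: turn right, now facing East
  F1: move forward 1, now at (row=3, col=7)
  F5: move forward 0/5 (blocked), now at (row=3, col=7)
  F1: move forward 0/1 (blocked), now at (row=3, col=7)
  F1: move forward 0/1 (blocked), now at (row=3, col=7)
  R: turn right, now facing South
  L: turn left, now facing East
  L: turn left, now facing North
  R: turn right, now facing East
Final: (row=3, col=7), facing East

Answer: Final position: (row=3, col=7), facing East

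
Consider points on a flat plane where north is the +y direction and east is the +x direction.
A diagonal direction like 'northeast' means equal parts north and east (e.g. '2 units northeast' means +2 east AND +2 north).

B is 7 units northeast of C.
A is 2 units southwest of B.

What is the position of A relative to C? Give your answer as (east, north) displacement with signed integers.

Place C at the origin (east=0, north=0).
  B is 7 units northeast of C: delta (east=+7, north=+7); B at (east=7, north=7).
  A is 2 units southwest of B: delta (east=-2, north=-2); A at (east=5, north=5).
Therefore A relative to C: (east=5, north=5).

Answer: A is at (east=5, north=5) relative to C.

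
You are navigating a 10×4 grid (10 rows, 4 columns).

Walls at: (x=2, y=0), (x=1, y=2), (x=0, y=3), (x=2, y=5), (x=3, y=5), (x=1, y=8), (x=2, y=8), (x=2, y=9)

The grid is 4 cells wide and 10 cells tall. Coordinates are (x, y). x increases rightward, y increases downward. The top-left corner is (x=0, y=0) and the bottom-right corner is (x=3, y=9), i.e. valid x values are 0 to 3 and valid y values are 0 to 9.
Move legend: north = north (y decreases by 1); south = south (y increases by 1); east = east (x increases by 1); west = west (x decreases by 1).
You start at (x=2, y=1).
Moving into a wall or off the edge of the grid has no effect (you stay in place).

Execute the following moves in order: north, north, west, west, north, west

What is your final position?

Answer: Final position: (x=0, y=0)

Derivation:
Start: (x=2, y=1)
  north (north): blocked, stay at (x=2, y=1)
  north (north): blocked, stay at (x=2, y=1)
  west (west): (x=2, y=1) -> (x=1, y=1)
  west (west): (x=1, y=1) -> (x=0, y=1)
  north (north): (x=0, y=1) -> (x=0, y=0)
  west (west): blocked, stay at (x=0, y=0)
Final: (x=0, y=0)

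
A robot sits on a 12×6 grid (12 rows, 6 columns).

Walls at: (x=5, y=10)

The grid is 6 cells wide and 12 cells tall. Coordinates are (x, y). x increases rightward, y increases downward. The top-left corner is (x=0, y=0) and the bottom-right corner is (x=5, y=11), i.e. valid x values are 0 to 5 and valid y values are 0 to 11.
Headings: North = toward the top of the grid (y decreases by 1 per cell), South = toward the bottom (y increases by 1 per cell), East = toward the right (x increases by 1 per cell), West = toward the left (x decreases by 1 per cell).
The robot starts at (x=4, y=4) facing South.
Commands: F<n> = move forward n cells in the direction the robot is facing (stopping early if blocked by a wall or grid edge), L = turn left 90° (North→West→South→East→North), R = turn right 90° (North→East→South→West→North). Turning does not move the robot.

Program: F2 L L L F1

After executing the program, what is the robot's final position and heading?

Start: (x=4, y=4), facing South
  F2: move forward 2, now at (x=4, y=6)
  L: turn left, now facing East
  L: turn left, now facing North
  L: turn left, now facing West
  F1: move forward 1, now at (x=3, y=6)
Final: (x=3, y=6), facing West

Answer: Final position: (x=3, y=6), facing West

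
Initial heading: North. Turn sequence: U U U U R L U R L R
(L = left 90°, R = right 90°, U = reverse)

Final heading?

Answer: Final heading: West

Derivation:
Start: North
  U (U-turn (180°)) -> South
  U (U-turn (180°)) -> North
  U (U-turn (180°)) -> South
  U (U-turn (180°)) -> North
  R (right (90° clockwise)) -> East
  L (left (90° counter-clockwise)) -> North
  U (U-turn (180°)) -> South
  R (right (90° clockwise)) -> West
  L (left (90° counter-clockwise)) -> South
  R (right (90° clockwise)) -> West
Final: West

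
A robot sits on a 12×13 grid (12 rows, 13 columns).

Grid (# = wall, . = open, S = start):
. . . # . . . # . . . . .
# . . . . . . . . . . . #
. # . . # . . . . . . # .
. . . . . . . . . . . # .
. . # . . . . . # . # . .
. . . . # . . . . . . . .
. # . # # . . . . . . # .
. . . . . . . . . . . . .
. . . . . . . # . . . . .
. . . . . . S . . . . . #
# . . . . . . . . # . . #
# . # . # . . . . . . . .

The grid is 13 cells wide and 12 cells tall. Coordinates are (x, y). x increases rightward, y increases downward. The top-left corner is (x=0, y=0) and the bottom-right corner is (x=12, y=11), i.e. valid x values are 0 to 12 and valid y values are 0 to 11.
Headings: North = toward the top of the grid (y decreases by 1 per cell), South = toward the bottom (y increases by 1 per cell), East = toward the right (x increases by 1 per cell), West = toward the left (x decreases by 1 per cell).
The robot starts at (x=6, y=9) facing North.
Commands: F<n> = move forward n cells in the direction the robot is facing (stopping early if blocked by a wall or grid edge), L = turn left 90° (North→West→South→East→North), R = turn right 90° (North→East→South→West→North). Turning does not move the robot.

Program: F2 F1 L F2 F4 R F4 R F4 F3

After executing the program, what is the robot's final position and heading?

Start: (x=6, y=9), facing North
  F2: move forward 2, now at (x=6, y=7)
  F1: move forward 1, now at (x=6, y=6)
  L: turn left, now facing West
  F2: move forward 1/2 (blocked), now at (x=5, y=6)
  F4: move forward 0/4 (blocked), now at (x=5, y=6)
  R: turn right, now facing North
  F4: move forward 4, now at (x=5, y=2)
  R: turn right, now facing East
  F4: move forward 4, now at (x=9, y=2)
  F3: move forward 1/3 (blocked), now at (x=10, y=2)
Final: (x=10, y=2), facing East

Answer: Final position: (x=10, y=2), facing East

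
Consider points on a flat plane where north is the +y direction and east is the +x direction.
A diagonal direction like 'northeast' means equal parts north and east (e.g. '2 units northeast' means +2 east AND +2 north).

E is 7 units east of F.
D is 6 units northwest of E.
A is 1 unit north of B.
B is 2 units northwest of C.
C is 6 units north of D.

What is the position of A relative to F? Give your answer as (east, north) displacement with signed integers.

Answer: A is at (east=-1, north=15) relative to F.

Derivation:
Place F at the origin (east=0, north=0).
  E is 7 units east of F: delta (east=+7, north=+0); E at (east=7, north=0).
  D is 6 units northwest of E: delta (east=-6, north=+6); D at (east=1, north=6).
  C is 6 units north of D: delta (east=+0, north=+6); C at (east=1, north=12).
  B is 2 units northwest of C: delta (east=-2, north=+2); B at (east=-1, north=14).
  A is 1 unit north of B: delta (east=+0, north=+1); A at (east=-1, north=15).
Therefore A relative to F: (east=-1, north=15).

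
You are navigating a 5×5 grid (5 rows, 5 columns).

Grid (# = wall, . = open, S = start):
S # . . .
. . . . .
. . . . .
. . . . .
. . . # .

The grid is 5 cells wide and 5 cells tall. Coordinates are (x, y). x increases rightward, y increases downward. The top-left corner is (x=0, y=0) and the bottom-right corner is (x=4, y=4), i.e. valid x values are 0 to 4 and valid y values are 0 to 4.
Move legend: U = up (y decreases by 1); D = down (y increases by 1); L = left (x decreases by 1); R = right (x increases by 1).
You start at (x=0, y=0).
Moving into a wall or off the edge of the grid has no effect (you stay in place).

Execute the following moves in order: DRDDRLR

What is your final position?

Answer: Final position: (x=2, y=3)

Derivation:
Start: (x=0, y=0)
  D (down): (x=0, y=0) -> (x=0, y=1)
  R (right): (x=0, y=1) -> (x=1, y=1)
  D (down): (x=1, y=1) -> (x=1, y=2)
  D (down): (x=1, y=2) -> (x=1, y=3)
  R (right): (x=1, y=3) -> (x=2, y=3)
  L (left): (x=2, y=3) -> (x=1, y=3)
  R (right): (x=1, y=3) -> (x=2, y=3)
Final: (x=2, y=3)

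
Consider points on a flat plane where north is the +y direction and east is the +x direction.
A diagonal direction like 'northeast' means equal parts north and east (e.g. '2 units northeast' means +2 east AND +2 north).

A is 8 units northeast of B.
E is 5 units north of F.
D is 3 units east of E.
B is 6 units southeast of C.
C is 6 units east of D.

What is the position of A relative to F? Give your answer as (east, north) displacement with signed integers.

Answer: A is at (east=23, north=7) relative to F.

Derivation:
Place F at the origin (east=0, north=0).
  E is 5 units north of F: delta (east=+0, north=+5); E at (east=0, north=5).
  D is 3 units east of E: delta (east=+3, north=+0); D at (east=3, north=5).
  C is 6 units east of D: delta (east=+6, north=+0); C at (east=9, north=5).
  B is 6 units southeast of C: delta (east=+6, north=-6); B at (east=15, north=-1).
  A is 8 units northeast of B: delta (east=+8, north=+8); A at (east=23, north=7).
Therefore A relative to F: (east=23, north=7).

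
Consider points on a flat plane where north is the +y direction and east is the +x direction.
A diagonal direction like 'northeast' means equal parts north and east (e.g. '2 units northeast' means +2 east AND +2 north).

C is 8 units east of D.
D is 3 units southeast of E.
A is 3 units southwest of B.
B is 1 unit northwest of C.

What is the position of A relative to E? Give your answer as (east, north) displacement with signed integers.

Place E at the origin (east=0, north=0).
  D is 3 units southeast of E: delta (east=+3, north=-3); D at (east=3, north=-3).
  C is 8 units east of D: delta (east=+8, north=+0); C at (east=11, north=-3).
  B is 1 unit northwest of C: delta (east=-1, north=+1); B at (east=10, north=-2).
  A is 3 units southwest of B: delta (east=-3, north=-3); A at (east=7, north=-5).
Therefore A relative to E: (east=7, north=-5).

Answer: A is at (east=7, north=-5) relative to E.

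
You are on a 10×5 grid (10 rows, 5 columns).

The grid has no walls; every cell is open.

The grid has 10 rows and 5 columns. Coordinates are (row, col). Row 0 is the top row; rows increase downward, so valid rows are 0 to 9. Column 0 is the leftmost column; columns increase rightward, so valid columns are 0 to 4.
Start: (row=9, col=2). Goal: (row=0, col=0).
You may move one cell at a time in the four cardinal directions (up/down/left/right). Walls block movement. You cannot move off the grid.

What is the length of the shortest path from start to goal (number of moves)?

Answer: Shortest path length: 11

Derivation:
BFS from (row=9, col=2) until reaching (row=0, col=0):
  Distance 0: (row=9, col=2)
  Distance 1: (row=8, col=2), (row=9, col=1), (row=9, col=3)
  Distance 2: (row=7, col=2), (row=8, col=1), (row=8, col=3), (row=9, col=0), (row=9, col=4)
  Distance 3: (row=6, col=2), (row=7, col=1), (row=7, col=3), (row=8, col=0), (row=8, col=4)
  Distance 4: (row=5, col=2), (row=6, col=1), (row=6, col=3), (row=7, col=0), (row=7, col=4)
  Distance 5: (row=4, col=2), (row=5, col=1), (row=5, col=3), (row=6, col=0), (row=6, col=4)
  Distance 6: (row=3, col=2), (row=4, col=1), (row=4, col=3), (row=5, col=0), (row=5, col=4)
  Distance 7: (row=2, col=2), (row=3, col=1), (row=3, col=3), (row=4, col=0), (row=4, col=4)
  Distance 8: (row=1, col=2), (row=2, col=1), (row=2, col=3), (row=3, col=0), (row=3, col=4)
  Distance 9: (row=0, col=2), (row=1, col=1), (row=1, col=3), (row=2, col=0), (row=2, col=4)
  Distance 10: (row=0, col=1), (row=0, col=3), (row=1, col=0), (row=1, col=4)
  Distance 11: (row=0, col=0), (row=0, col=4)  <- goal reached here
One shortest path (11 moves): (row=9, col=2) -> (row=9, col=1) -> (row=9, col=0) -> (row=8, col=0) -> (row=7, col=0) -> (row=6, col=0) -> (row=5, col=0) -> (row=4, col=0) -> (row=3, col=0) -> (row=2, col=0) -> (row=1, col=0) -> (row=0, col=0)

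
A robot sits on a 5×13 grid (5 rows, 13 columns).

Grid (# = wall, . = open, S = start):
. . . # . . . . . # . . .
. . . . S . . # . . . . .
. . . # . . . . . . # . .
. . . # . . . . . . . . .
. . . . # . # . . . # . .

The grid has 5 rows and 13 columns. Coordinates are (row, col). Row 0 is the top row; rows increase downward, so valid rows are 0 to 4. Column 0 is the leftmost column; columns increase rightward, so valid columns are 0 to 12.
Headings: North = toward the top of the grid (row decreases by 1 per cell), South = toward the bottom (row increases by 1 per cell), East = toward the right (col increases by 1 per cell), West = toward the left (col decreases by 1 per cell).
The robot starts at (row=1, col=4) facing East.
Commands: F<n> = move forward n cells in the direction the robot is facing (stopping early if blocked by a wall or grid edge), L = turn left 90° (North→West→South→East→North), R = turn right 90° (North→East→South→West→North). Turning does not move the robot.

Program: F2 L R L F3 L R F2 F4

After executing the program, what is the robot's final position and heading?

Start: (row=1, col=4), facing East
  F2: move forward 2, now at (row=1, col=6)
  L: turn left, now facing North
  R: turn right, now facing East
  L: turn left, now facing North
  F3: move forward 1/3 (blocked), now at (row=0, col=6)
  L: turn left, now facing West
  R: turn right, now facing North
  F2: move forward 0/2 (blocked), now at (row=0, col=6)
  F4: move forward 0/4 (blocked), now at (row=0, col=6)
Final: (row=0, col=6), facing North

Answer: Final position: (row=0, col=6), facing North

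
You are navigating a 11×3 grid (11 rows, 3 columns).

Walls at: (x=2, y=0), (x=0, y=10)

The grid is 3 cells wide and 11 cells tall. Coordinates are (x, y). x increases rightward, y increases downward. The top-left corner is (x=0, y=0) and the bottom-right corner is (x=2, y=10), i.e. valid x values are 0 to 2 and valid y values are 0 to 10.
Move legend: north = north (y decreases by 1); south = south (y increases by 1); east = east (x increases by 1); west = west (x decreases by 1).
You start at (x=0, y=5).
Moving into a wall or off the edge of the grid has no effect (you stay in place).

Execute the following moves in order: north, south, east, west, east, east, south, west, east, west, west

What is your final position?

Answer: Final position: (x=0, y=6)

Derivation:
Start: (x=0, y=5)
  north (north): (x=0, y=5) -> (x=0, y=4)
  south (south): (x=0, y=4) -> (x=0, y=5)
  east (east): (x=0, y=5) -> (x=1, y=5)
  west (west): (x=1, y=5) -> (x=0, y=5)
  east (east): (x=0, y=5) -> (x=1, y=5)
  east (east): (x=1, y=5) -> (x=2, y=5)
  south (south): (x=2, y=5) -> (x=2, y=6)
  west (west): (x=2, y=6) -> (x=1, y=6)
  east (east): (x=1, y=6) -> (x=2, y=6)
  west (west): (x=2, y=6) -> (x=1, y=6)
  west (west): (x=1, y=6) -> (x=0, y=6)
Final: (x=0, y=6)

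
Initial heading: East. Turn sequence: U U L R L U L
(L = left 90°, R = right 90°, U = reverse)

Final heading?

Answer: Final heading: East

Derivation:
Start: East
  U (U-turn (180°)) -> West
  U (U-turn (180°)) -> East
  L (left (90° counter-clockwise)) -> North
  R (right (90° clockwise)) -> East
  L (left (90° counter-clockwise)) -> North
  U (U-turn (180°)) -> South
  L (left (90° counter-clockwise)) -> East
Final: East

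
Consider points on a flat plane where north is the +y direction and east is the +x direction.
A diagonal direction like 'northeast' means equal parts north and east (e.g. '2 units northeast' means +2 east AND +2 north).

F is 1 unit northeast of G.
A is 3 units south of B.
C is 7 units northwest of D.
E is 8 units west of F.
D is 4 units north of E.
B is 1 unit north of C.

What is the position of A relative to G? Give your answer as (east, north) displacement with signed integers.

Place G at the origin (east=0, north=0).
  F is 1 unit northeast of G: delta (east=+1, north=+1); F at (east=1, north=1).
  E is 8 units west of F: delta (east=-8, north=+0); E at (east=-7, north=1).
  D is 4 units north of E: delta (east=+0, north=+4); D at (east=-7, north=5).
  C is 7 units northwest of D: delta (east=-7, north=+7); C at (east=-14, north=12).
  B is 1 unit north of C: delta (east=+0, north=+1); B at (east=-14, north=13).
  A is 3 units south of B: delta (east=+0, north=-3); A at (east=-14, north=10).
Therefore A relative to G: (east=-14, north=10).

Answer: A is at (east=-14, north=10) relative to G.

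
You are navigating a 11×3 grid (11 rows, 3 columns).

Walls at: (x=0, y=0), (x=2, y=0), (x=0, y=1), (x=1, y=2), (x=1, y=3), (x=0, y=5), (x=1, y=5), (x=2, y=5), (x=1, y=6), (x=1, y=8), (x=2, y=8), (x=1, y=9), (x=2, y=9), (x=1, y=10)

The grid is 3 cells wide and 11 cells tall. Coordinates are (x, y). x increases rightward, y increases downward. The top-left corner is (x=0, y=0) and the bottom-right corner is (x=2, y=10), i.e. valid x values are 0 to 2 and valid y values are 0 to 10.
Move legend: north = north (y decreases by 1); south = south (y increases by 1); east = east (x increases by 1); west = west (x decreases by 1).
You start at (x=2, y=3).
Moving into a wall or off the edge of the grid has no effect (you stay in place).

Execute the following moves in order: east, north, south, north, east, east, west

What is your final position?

Start: (x=2, y=3)
  east (east): blocked, stay at (x=2, y=3)
  north (north): (x=2, y=3) -> (x=2, y=2)
  south (south): (x=2, y=2) -> (x=2, y=3)
  north (north): (x=2, y=3) -> (x=2, y=2)
  east (east): blocked, stay at (x=2, y=2)
  east (east): blocked, stay at (x=2, y=2)
  west (west): blocked, stay at (x=2, y=2)
Final: (x=2, y=2)

Answer: Final position: (x=2, y=2)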